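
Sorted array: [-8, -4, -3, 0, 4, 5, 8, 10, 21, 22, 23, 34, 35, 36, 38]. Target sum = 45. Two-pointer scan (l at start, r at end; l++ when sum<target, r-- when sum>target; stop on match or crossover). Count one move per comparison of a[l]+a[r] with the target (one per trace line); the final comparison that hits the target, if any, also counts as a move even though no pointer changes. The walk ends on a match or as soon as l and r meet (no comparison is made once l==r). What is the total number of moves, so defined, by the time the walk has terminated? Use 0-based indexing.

10 moves

[0,14] -8+38=30 <45 → l++
[1,14] -4+38=34 <45 → l++
[2,14] -3+38=35 <45 → l++
[3,14] 0+38=38 <45 → l++
[4,14] 4+38=42 <45 → l++
[5,14] 5+38=43 <45 → l++
[6,14] 8+38=46 >45 → r--
[6,13] 8+36=44 <45 → l++
[7,13] 10+36=46 >45 → r--
[7,12] 10+35=45 → found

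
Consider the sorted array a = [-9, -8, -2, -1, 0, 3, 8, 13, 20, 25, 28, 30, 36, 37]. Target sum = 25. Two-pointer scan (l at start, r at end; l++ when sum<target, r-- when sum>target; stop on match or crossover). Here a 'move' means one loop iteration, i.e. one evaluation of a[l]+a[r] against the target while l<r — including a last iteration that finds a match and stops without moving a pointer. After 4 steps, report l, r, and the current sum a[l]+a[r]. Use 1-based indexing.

l=3, r=12, sum=28

[1,14] -9+37=28 >25 → r--
[1,13] -9+36=27 >25 → r--
[1,12] -9+30=21 <25 → l++
[2,12] -8+30=22 <25 → l++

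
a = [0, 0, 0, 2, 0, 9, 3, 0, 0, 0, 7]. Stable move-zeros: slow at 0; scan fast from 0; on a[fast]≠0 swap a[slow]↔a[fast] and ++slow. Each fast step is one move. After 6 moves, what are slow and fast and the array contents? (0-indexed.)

slow=2, fast=6, a=[2, 9, 0, 0, 0, 0, 3, 0, 0, 0, 7]

slow=0 fast=0: a[fast]=0, fast++
slow=0 fast=1: a[fast]=0, fast++
slow=0 fast=2: a[fast]=0, fast++
slow=0 fast=3: a[fast]=2≠0 swap→a[0]=2, slow++,fast++
slow=1 fast=4: a[fast]=0, fast++
slow=1 fast=5: a[fast]=9≠0 swap→a[1]=9, slow++,fast++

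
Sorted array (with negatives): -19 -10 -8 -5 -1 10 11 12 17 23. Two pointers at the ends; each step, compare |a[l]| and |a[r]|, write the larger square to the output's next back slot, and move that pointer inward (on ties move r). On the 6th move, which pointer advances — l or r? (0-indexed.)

r

[0,9] |-19|<=|23| out[9]=529 → r--
[0,8] |-19|>|17| out[8]=361 → l++
[1,8] |-10|<=|17| out[7]=289 → r--
[1,7] |-10|<=|12| out[6]=144 → r--
[1,6] |-10|<=|11| out[5]=121 → r--
[1,5] |-10|<=|10| out[4]=100 → r--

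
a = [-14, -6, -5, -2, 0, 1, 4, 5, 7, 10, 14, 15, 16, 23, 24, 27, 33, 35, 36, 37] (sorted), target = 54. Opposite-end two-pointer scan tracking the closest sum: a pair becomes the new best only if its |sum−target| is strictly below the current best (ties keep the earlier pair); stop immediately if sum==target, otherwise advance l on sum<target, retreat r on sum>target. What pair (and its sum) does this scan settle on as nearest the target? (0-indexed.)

[0,19] -14+37=23 d=31 * → l++
[1,19] -6+37=31 d=23 * → l++
[2,19] -5+37=32 d=22 * → l++
[3,19] -2+37=35 d=19 * → l++
[4,19] 0+37=37 d=17 * → l++
[5,19] 1+37=38 d=16 * → l++
[6,19] 4+37=41 d=13 * → l++
[7,19] 5+37=42 d=12 * → l++
[8,19] 7+37=44 d=10 * → l++
[9,19] 10+37=47 d=7 * → l++
[10,19] 14+37=51 d=3 * → l++
[11,19] 15+37=52 d=2 * → l++
[12,19] 16+37=53 d=1 * → l++
[13,19] 23+37=60 d=6 → r--
[13,18] 23+36=59 d=5 → r--
[13,17] 23+35=58 d=4 → r--
[13,16] 23+33=56 d=2 → r--
[13,15] 23+27=50 d=4 → l++
[14,15] 24+27=51 d=3 → l++

pair (16, 37) with sum 53 (|Δ|=1)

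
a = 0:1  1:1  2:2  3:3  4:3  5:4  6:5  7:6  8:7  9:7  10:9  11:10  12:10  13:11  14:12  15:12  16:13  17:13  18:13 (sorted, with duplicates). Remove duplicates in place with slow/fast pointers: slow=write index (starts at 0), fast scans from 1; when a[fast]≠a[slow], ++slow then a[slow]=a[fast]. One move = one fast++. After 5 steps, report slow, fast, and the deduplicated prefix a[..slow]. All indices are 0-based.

slow=3, fast=6, prefix=[1, 2, 3, 4]

slow=0 fast=1: a[fast]=1=a[slow] dup, fast++
slow=0 fast=2: a[fast]=2≠a[slow]=1 write a[1]=2, slow++,fast++
slow=1 fast=3: a[fast]=3≠a[slow]=2 write a[2]=3, slow++,fast++
slow=2 fast=4: a[fast]=3=a[slow] dup, fast++
slow=2 fast=5: a[fast]=4≠a[slow]=3 write a[3]=4, slow++,fast++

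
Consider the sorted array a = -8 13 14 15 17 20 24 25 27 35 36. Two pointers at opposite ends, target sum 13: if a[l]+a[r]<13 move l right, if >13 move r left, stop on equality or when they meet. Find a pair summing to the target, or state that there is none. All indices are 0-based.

no pair

[0,10] -8+36=28 >13 → r--
[0,9] -8+35=27 >13 → r--
[0,8] -8+27=19 >13 → r--
[0,7] -8+25=17 >13 → r--
[0,6] -8+24=16 >13 → r--
[0,5] -8+20=12 <13 → l++
[1,5] 13+20=33 >13 → r--
[1,4] 13+17=30 >13 → r--
[1,3] 13+15=28 >13 → r--
[1,2] 13+14=27 >13 → r--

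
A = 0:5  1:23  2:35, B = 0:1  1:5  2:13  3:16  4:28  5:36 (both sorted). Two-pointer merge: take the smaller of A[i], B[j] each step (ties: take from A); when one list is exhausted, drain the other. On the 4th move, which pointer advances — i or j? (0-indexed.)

j

[i=0,j=0] A[i]=5>B[j]=1 take 1 → j++
[i=0,j=1] A[i]=5<=B[j]=5 take 5 → i++
[i=1,j=1] A[i]=23>B[j]=5 take 5 → j++
[i=1,j=2] A[i]=23>B[j]=13 take 13 → j++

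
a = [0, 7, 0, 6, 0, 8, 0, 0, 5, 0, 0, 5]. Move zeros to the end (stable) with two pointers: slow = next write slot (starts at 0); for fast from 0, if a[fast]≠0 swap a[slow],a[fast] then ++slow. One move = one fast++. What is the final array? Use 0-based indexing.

(s=0,f=0) a[fast]=0 → fast++
(s=0,f=1) a[fast]=7≠0 swap→a[0]=7 → slow++,fast++
(s=1,f=2) a[fast]=0 → fast++
(s=1,f=3) a[fast]=6≠0 swap→a[1]=6 → slow++,fast++
(s=2,f=4) a[fast]=0 → fast++
(s=2,f=5) a[fast]=8≠0 swap→a[2]=8 → slow++,fast++
(s=3,f=6) a[fast]=0 → fast++
(s=3,f=7) a[fast]=0 → fast++
(s=3,f=8) a[fast]=5≠0 swap→a[3]=5 → slow++,fast++
(s=4,f=9) a[fast]=0 → fast++
(s=4,f=10) a[fast]=0 → fast++
(s=4,f=11) a[fast]=5≠0 swap→a[4]=5 → slow++,fast++

[7, 6, 8, 5, 5, 0, 0, 0, 0, 0, 0, 0]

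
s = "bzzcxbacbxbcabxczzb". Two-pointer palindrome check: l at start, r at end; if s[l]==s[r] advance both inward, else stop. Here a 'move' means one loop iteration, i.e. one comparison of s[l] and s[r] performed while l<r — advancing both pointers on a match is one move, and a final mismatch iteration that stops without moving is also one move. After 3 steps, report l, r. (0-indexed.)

l=0 r=18: 'b'=='b', l++,r--
l=1 r=17: 'z'=='z', l++,r--
l=2 r=16: 'z'=='z', l++,r--

l=3, r=15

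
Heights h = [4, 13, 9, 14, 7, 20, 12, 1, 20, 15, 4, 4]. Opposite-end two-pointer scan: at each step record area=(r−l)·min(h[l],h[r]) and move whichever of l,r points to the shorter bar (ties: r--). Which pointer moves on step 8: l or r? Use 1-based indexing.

r

[1,12] min(4,4)*11=44 best=44 * → r--
[1,11] min(4,4)*10=40 best=44 → r--
[1,10] min(4,15)*9=36 best=44 → l++
[2,10] min(13,15)*8=104 best=104 * → l++
[3,10] min(9,15)*7=63 best=104 → l++
[4,10] min(14,15)*6=84 best=104 → l++
[5,10] min(7,15)*5=35 best=104 → l++
[6,10] min(20,15)*4=60 best=104 → r--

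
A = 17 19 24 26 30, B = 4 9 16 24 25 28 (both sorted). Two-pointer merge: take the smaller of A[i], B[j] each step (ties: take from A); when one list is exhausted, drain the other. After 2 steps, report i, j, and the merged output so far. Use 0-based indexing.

i=0, j=2, merged so far=[4, 9]

i=0 j=0: A[i]=17>B[j]=4 take 4, j++
i=0 j=1: A[i]=17>B[j]=9 take 9, j++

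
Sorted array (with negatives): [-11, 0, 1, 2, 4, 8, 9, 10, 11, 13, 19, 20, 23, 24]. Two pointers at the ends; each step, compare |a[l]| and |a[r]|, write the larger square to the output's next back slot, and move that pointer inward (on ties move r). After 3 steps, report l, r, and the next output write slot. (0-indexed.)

[0,13] |-11|<=|24| out[13]=576 → r--
[0,12] |-11|<=|23| out[12]=529 → r--
[0,11] |-11|<=|20| out[11]=400 → r--

l=0, r=10, next write slot=10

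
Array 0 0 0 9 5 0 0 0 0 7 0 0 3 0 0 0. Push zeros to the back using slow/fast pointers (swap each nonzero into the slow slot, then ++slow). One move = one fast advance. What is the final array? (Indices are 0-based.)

[9, 5, 7, 3, 0, 0, 0, 0, 0, 0, 0, 0, 0, 0, 0, 0]

slow=0 fast=0: a[fast]=0, fast++
slow=0 fast=1: a[fast]=0, fast++
slow=0 fast=2: a[fast]=0, fast++
slow=0 fast=3: a[fast]=9≠0 swap→a[0]=9, slow++,fast++
slow=1 fast=4: a[fast]=5≠0 swap→a[1]=5, slow++,fast++
slow=2 fast=5: a[fast]=0, fast++
slow=2 fast=6: a[fast]=0, fast++
slow=2 fast=7: a[fast]=0, fast++
slow=2 fast=8: a[fast]=0, fast++
slow=2 fast=9: a[fast]=7≠0 swap→a[2]=7, slow++,fast++
slow=3 fast=10: a[fast]=0, fast++
slow=3 fast=11: a[fast]=0, fast++
slow=3 fast=12: a[fast]=3≠0 swap→a[3]=3, slow++,fast++
slow=4 fast=13: a[fast]=0, fast++
slow=4 fast=14: a[fast]=0, fast++
slow=4 fast=15: a[fast]=0, fast++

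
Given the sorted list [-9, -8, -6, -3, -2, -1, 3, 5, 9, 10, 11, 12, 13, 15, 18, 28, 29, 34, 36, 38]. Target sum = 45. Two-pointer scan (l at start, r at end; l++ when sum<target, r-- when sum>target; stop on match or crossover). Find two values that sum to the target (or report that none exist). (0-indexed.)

(9, 36)

l=0 r=19: -9+38=29 <45, l++
l=1 r=19: -8+38=30 <45, l++
l=2 r=19: -6+38=32 <45, l++
l=3 r=19: -3+38=35 <45, l++
l=4 r=19: -2+38=36 <45, l++
l=5 r=19: -1+38=37 <45, l++
l=6 r=19: 3+38=41 <45, l++
l=7 r=19: 5+38=43 <45, l++
l=8 r=19: 9+38=47 >45, r--
l=8 r=18: 9+36=45, found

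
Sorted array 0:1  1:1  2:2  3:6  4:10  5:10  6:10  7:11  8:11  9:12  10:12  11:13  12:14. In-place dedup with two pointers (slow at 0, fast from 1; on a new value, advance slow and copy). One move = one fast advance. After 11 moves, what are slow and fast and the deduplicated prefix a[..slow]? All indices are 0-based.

slow=6, fast=12, prefix=[1, 2, 6, 10, 11, 12, 13]

slow=0 fast=1: a[fast]=1=a[slow] dup, fast++
slow=0 fast=2: a[fast]=2≠a[slow]=1 write a[1]=2, slow++,fast++
slow=1 fast=3: a[fast]=6≠a[slow]=2 write a[2]=6, slow++,fast++
slow=2 fast=4: a[fast]=10≠a[slow]=6 write a[3]=10, slow++,fast++
slow=3 fast=5: a[fast]=10=a[slow] dup, fast++
slow=3 fast=6: a[fast]=10=a[slow] dup, fast++
slow=3 fast=7: a[fast]=11≠a[slow]=10 write a[4]=11, slow++,fast++
slow=4 fast=8: a[fast]=11=a[slow] dup, fast++
slow=4 fast=9: a[fast]=12≠a[slow]=11 write a[5]=12, slow++,fast++
slow=5 fast=10: a[fast]=12=a[slow] dup, fast++
slow=5 fast=11: a[fast]=13≠a[slow]=12 write a[6]=13, slow++,fast++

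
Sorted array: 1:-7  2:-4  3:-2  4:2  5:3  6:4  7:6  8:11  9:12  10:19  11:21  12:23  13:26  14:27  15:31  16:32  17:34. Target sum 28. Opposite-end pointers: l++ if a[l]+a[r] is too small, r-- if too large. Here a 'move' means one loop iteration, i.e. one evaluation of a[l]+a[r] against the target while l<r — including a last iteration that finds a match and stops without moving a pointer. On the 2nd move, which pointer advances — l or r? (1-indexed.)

r

[1,17] -7+34=27 <28 → l++
[2,17] -4+34=30 >28 → r--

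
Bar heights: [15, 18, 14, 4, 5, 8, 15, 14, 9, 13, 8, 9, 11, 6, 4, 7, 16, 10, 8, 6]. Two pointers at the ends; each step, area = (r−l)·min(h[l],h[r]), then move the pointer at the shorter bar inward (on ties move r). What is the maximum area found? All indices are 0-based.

l=0 r=19: min(15,6)*19=114 best=114 *, r--
l=0 r=18: min(15,8)*18=144 best=144 *, r--
l=0 r=17: min(15,10)*17=170 best=170 *, r--
l=0 r=16: min(15,16)*16=240 best=240 *, l++
l=1 r=16: min(18,16)*15=240 best=240, r--
l=1 r=15: min(18,7)*14=98 best=240, r--
l=1 r=14: min(18,4)*13=52 best=240, r--
l=1 r=13: min(18,6)*12=72 best=240, r--
l=1 r=12: min(18,11)*11=121 best=240, r--
l=1 r=11: min(18,9)*10=90 best=240, r--
l=1 r=10: min(18,8)*9=72 best=240, r--
l=1 r=9: min(18,13)*8=104 best=240, r--
l=1 r=8: min(18,9)*7=63 best=240, r--
l=1 r=7: min(18,14)*6=84 best=240, r--
l=1 r=6: min(18,15)*5=75 best=240, r--
l=1 r=5: min(18,8)*4=32 best=240, r--
l=1 r=4: min(18,5)*3=15 best=240, r--
l=1 r=3: min(18,4)*2=8 best=240, r--
l=1 r=2: min(18,14)*1=14 best=240, r--

max area = 240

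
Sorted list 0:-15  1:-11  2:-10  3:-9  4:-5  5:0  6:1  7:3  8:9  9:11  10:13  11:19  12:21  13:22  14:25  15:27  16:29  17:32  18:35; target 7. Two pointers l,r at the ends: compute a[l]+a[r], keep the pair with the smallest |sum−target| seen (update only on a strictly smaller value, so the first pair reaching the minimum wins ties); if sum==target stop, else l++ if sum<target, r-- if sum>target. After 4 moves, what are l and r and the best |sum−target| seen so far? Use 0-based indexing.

l=0 r=18: -15+35=20 d=13 *, r--
l=0 r=17: -15+32=17 d=10 *, r--
l=0 r=16: -15+29=14 d=7 *, r--
l=0 r=15: -15+27=12 d=5 *, r--

l=0, r=14, best |Δ|=5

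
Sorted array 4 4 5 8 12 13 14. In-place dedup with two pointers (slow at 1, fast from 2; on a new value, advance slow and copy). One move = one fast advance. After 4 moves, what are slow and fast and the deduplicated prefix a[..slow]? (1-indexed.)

(s=1,f=2) a[fast]=4=a[slow] dup → fast++
(s=1,f=3) a[fast]=5≠a[slow]=4 write a[2]=5 → slow++,fast++
(s=2,f=4) a[fast]=8≠a[slow]=5 write a[3]=8 → slow++,fast++
(s=3,f=5) a[fast]=12≠a[slow]=8 write a[4]=12 → slow++,fast++

slow=4, fast=6, prefix=[4, 5, 8, 12]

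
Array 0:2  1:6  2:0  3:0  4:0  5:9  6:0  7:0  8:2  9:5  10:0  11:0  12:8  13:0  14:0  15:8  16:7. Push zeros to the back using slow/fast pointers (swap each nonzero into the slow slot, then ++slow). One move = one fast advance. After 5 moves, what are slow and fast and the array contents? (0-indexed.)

slow=2, fast=5, a=[2, 6, 0, 0, 0, 9, 0, 0, 2, 5, 0, 0, 8, 0, 0, 8, 7]

(s=0,f=0) a[fast]=2≠0 swap→a[0]=2 → slow++,fast++
(s=1,f=1) a[fast]=6≠0 swap→a[1]=6 → slow++,fast++
(s=2,f=2) a[fast]=0 → fast++
(s=2,f=3) a[fast]=0 → fast++
(s=2,f=4) a[fast]=0 → fast++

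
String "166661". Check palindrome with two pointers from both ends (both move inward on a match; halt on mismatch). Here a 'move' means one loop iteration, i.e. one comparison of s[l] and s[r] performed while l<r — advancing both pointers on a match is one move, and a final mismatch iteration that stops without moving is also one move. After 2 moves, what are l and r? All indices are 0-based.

l=2, r=3

l=0 r=5: '1'=='1', l++,r--
l=1 r=4: '6'=='6', l++,r--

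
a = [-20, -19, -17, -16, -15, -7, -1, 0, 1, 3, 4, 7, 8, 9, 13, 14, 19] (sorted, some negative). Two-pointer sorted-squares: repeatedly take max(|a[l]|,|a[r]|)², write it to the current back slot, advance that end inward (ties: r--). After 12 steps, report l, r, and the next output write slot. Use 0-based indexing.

l=6, r=10, next write slot=4

l=0 r=16: |-20|>|19| out[16]=400, l++
l=1 r=16: |-19|<=|19| out[15]=361, r--
l=1 r=15: |-19|>|14| out[14]=361, l++
l=2 r=15: |-17|>|14| out[13]=289, l++
l=3 r=15: |-16|>|14| out[12]=256, l++
l=4 r=15: |-15|>|14| out[11]=225, l++
l=5 r=15: |-7|<=|14| out[10]=196, r--
l=5 r=14: |-7|<=|13| out[9]=169, r--
l=5 r=13: |-7|<=|9| out[8]=81, r--
l=5 r=12: |-7|<=|8| out[7]=64, r--
l=5 r=11: |-7|<=|7| out[6]=49, r--
l=5 r=10: |-7|>|4| out[5]=49, l++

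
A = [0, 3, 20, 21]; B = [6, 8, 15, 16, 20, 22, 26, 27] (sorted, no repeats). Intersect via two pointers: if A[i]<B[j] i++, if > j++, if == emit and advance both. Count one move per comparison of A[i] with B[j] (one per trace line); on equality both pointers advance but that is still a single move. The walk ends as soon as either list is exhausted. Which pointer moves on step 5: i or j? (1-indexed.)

j

i=1 j=1: 0<6, i++
i=2 j=1: 3<6, i++
i=3 j=1: 20>6, j++
i=3 j=2: 20>8, j++
i=3 j=3: 20>15, j++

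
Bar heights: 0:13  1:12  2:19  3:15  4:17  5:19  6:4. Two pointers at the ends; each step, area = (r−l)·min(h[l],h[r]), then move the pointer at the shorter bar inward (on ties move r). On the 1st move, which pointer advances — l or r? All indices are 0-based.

l=0 r=6: min(13,4)*6=24 best=24 *, r--

r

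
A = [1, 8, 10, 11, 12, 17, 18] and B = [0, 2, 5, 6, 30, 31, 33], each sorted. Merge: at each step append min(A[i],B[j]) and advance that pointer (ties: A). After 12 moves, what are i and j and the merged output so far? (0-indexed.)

[i=0,j=0] A[i]=1>B[j]=0 take 0 → j++
[i=0,j=1] A[i]=1<=B[j]=2 take 1 → i++
[i=1,j=1] A[i]=8>B[j]=2 take 2 → j++
[i=1,j=2] A[i]=8>B[j]=5 take 5 → j++
[i=1,j=3] A[i]=8>B[j]=6 take 6 → j++
[i=1,j=4] A[i]=8<=B[j]=30 take 8 → i++
[i=2,j=4] A[i]=10<=B[j]=30 take 10 → i++
[i=3,j=4] A[i]=11<=B[j]=30 take 11 → i++
[i=4,j=4] A[i]=12<=B[j]=30 take 12 → i++
[i=5,j=4] A[i]=17<=B[j]=30 take 17 → i++
[i=6,j=4] A[i]=18<=B[j]=30 take 18 → i++
[i=7,j=4] A done, take B[j]=30 → j++

i=7, j=5, merged so far=[0, 1, 2, 5, 6, 8, 10, 11, 12, 17, 18, 30]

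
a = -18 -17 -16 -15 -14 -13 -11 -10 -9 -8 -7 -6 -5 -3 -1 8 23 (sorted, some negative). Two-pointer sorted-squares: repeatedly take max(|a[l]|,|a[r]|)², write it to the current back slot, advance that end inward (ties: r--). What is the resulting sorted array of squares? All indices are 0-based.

l=0 r=16: |-18|<=|23| out[16]=529, r--
l=0 r=15: |-18|>|8| out[15]=324, l++
l=1 r=15: |-17|>|8| out[14]=289, l++
l=2 r=15: |-16|>|8| out[13]=256, l++
l=3 r=15: |-15|>|8| out[12]=225, l++
l=4 r=15: |-14|>|8| out[11]=196, l++
l=5 r=15: |-13|>|8| out[10]=169, l++
l=6 r=15: |-11|>|8| out[9]=121, l++
l=7 r=15: |-10|>|8| out[8]=100, l++
l=8 r=15: |-9|>|8| out[7]=81, l++
l=9 r=15: |-8|<=|8| out[6]=64, r--
l=9 r=14: |-8|>|-1| out[5]=64, l++
l=10 r=14: |-7|>|-1| out[4]=49, l++
l=11 r=14: |-6|>|-1| out[3]=36, l++
l=12 r=14: |-5|>|-1| out[2]=25, l++
l=13 r=14: |-3|>|-1| out[1]=9, l++
l=14 r=14: |-1|<=|-1| out[0]=1, r--

[1, 9, 25, 36, 49, 64, 64, 81, 100, 121, 169, 196, 225, 256, 289, 324, 529]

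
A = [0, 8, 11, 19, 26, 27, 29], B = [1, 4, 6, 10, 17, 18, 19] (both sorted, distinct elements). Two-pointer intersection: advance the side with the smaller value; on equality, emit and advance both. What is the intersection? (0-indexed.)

[i=0,j=0] 0<1 → i++
[i=1,j=0] 8>1 → j++
[i=1,j=1] 8>4 → j++
[i=1,j=2] 8>6 → j++
[i=1,j=3] 8<10 → i++
[i=2,j=3] 11>10 → j++
[i=2,j=4] 11<17 → i++
[i=3,j=4] 19>17 → j++
[i=3,j=5] 19>18 → j++
[i=3,j=6] 19==19 emit → i++,j++

intersection = [19]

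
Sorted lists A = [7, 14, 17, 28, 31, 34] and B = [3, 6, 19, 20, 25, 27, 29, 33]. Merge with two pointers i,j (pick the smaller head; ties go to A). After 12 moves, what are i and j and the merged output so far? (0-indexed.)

i=0 j=0: A[i]=7>B[j]=3 take 3, j++
i=0 j=1: A[i]=7>B[j]=6 take 6, j++
i=0 j=2: A[i]=7<=B[j]=19 take 7, i++
i=1 j=2: A[i]=14<=B[j]=19 take 14, i++
i=2 j=2: A[i]=17<=B[j]=19 take 17, i++
i=3 j=2: A[i]=28>B[j]=19 take 19, j++
i=3 j=3: A[i]=28>B[j]=20 take 20, j++
i=3 j=4: A[i]=28>B[j]=25 take 25, j++
i=3 j=5: A[i]=28>B[j]=27 take 27, j++
i=3 j=6: A[i]=28<=B[j]=29 take 28, i++
i=4 j=6: A[i]=31>B[j]=29 take 29, j++
i=4 j=7: A[i]=31<=B[j]=33 take 31, i++

i=5, j=7, merged so far=[3, 6, 7, 14, 17, 19, 20, 25, 27, 28, 29, 31]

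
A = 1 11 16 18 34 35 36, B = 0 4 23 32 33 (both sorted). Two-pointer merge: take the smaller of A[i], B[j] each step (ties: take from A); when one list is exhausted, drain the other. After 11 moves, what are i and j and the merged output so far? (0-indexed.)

[i=0,j=0] A[i]=1>B[j]=0 take 0 → j++
[i=0,j=1] A[i]=1<=B[j]=4 take 1 → i++
[i=1,j=1] A[i]=11>B[j]=4 take 4 → j++
[i=1,j=2] A[i]=11<=B[j]=23 take 11 → i++
[i=2,j=2] A[i]=16<=B[j]=23 take 16 → i++
[i=3,j=2] A[i]=18<=B[j]=23 take 18 → i++
[i=4,j=2] A[i]=34>B[j]=23 take 23 → j++
[i=4,j=3] A[i]=34>B[j]=32 take 32 → j++
[i=4,j=4] A[i]=34>B[j]=33 take 33 → j++
[i=4,j=5] B done, take A[i]=34 → i++
[i=5,j=5] B done, take A[i]=35 → i++

i=6, j=5, merged so far=[0, 1, 4, 11, 16, 18, 23, 32, 33, 34, 35]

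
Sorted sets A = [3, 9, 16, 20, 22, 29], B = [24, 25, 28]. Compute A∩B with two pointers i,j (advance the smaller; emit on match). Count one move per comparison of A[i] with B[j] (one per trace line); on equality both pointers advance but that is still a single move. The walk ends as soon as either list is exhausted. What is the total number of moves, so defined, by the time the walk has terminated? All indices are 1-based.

8 moves

[i=1,j=1] 3<24 → i++
[i=2,j=1] 9<24 → i++
[i=3,j=1] 16<24 → i++
[i=4,j=1] 20<24 → i++
[i=5,j=1] 22<24 → i++
[i=6,j=1] 29>24 → j++
[i=6,j=2] 29>25 → j++
[i=6,j=3] 29>28 → j++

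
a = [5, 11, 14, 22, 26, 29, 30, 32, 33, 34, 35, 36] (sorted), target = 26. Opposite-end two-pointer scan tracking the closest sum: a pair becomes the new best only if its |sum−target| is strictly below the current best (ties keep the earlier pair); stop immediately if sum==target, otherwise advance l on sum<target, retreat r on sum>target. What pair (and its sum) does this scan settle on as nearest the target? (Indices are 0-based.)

pair (5, 22) with sum 27 (|Δ|=1)

[0,11] 5+36=41 d=15 * → r--
[0,10] 5+35=40 d=14 * → r--
[0,9] 5+34=39 d=13 * → r--
[0,8] 5+33=38 d=12 * → r--
[0,7] 5+32=37 d=11 * → r--
[0,6] 5+30=35 d=9 * → r--
[0,5] 5+29=34 d=8 * → r--
[0,4] 5+26=31 d=5 * → r--
[0,3] 5+22=27 d=1 * → r--
[0,2] 5+14=19 d=7 → l++
[1,2] 11+14=25 d=1 → l++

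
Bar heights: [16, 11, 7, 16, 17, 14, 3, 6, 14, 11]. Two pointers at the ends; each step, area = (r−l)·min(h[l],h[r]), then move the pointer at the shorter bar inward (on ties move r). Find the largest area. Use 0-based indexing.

[0,9] min(16,11)*9=99 best=99 * → r--
[0,8] min(16,14)*8=112 best=112 * → r--
[0,7] min(16,6)*7=42 best=112 → r--
[0,6] min(16,3)*6=18 best=112 → r--
[0,5] min(16,14)*5=70 best=112 → r--
[0,4] min(16,17)*4=64 best=112 → l++
[1,4] min(11,17)*3=33 best=112 → l++
[2,4] min(7,17)*2=14 best=112 → l++
[3,4] min(16,17)*1=16 best=112 → l++

max area = 112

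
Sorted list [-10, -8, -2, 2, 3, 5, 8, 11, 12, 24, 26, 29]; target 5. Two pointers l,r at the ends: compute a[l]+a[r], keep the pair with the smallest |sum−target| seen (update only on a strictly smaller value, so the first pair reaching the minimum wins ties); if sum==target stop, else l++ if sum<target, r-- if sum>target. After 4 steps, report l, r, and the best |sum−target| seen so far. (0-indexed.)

[0,11] -10+29=19 d=14 * → r--
[0,10] -10+26=16 d=11 * → r--
[0,9] -10+24=14 d=9 * → r--
[0,8] -10+12=2 d=3 * → l++

l=1, r=8, best |Δ|=3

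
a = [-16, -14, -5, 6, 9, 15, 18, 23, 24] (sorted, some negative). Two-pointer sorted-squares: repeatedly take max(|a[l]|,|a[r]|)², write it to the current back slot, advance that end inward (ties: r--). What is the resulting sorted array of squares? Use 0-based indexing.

[25, 36, 81, 196, 225, 256, 324, 529, 576]

l=0 r=8: |-16|<=|24| out[8]=576, r--
l=0 r=7: |-16|<=|23| out[7]=529, r--
l=0 r=6: |-16|<=|18| out[6]=324, r--
l=0 r=5: |-16|>|15| out[5]=256, l++
l=1 r=5: |-14|<=|15| out[4]=225, r--
l=1 r=4: |-14|>|9| out[3]=196, l++
l=2 r=4: |-5|<=|9| out[2]=81, r--
l=2 r=3: |-5|<=|6| out[1]=36, r--
l=2 r=2: |-5|<=|-5| out[0]=25, r--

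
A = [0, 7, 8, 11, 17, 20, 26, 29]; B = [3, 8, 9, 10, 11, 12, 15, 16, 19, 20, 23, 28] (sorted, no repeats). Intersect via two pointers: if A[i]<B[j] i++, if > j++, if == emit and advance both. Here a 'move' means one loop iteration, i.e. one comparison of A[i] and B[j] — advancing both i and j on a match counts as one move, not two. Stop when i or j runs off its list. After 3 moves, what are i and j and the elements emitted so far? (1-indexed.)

[i=1,j=1] 0<3 → i++
[i=2,j=1] 7>3 → j++
[i=2,j=2] 7<8 → i++

i=3, j=2, emitted=[]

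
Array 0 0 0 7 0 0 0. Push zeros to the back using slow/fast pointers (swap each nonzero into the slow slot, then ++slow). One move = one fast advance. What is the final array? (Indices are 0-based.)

slow=0 fast=0: a[fast]=0, fast++
slow=0 fast=1: a[fast]=0, fast++
slow=0 fast=2: a[fast]=0, fast++
slow=0 fast=3: a[fast]=7≠0 swap→a[0]=7, slow++,fast++
slow=1 fast=4: a[fast]=0, fast++
slow=1 fast=5: a[fast]=0, fast++
slow=1 fast=6: a[fast]=0, fast++

[7, 0, 0, 0, 0, 0, 0]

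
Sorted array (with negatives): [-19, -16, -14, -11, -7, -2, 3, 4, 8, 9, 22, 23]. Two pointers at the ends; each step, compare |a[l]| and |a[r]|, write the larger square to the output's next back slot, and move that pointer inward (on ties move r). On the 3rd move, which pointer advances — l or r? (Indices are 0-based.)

l=0 r=11: |-19|<=|23| out[11]=529, r--
l=0 r=10: |-19|<=|22| out[10]=484, r--
l=0 r=9: |-19|>|9| out[9]=361, l++

l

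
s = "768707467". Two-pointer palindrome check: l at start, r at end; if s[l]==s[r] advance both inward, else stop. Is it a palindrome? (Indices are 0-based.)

[0,8] '7'=='7' → l++,r--
[1,7] '6'=='6' → l++,r--
[2,6] '8'!='4' → stop

not a palindrome (mismatch at 2,6)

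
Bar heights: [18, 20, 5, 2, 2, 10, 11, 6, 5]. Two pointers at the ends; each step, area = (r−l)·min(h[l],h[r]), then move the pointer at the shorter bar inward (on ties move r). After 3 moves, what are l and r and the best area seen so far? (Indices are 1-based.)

l=1, r=6, best area=66

l=1 r=9: min(18,5)*8=40 best=40 *, r--
l=1 r=8: min(18,6)*7=42 best=42 *, r--
l=1 r=7: min(18,11)*6=66 best=66 *, r--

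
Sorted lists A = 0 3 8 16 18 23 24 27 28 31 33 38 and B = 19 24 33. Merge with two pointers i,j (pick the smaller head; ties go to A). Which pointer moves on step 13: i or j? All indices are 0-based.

i=0 j=0: A[i]=0<=B[j]=19 take 0, i++
i=1 j=0: A[i]=3<=B[j]=19 take 3, i++
i=2 j=0: A[i]=8<=B[j]=19 take 8, i++
i=3 j=0: A[i]=16<=B[j]=19 take 16, i++
i=4 j=0: A[i]=18<=B[j]=19 take 18, i++
i=5 j=0: A[i]=23>B[j]=19 take 19, j++
i=5 j=1: A[i]=23<=B[j]=24 take 23, i++
i=6 j=1: A[i]=24<=B[j]=24 take 24, i++
i=7 j=1: A[i]=27>B[j]=24 take 24, j++
i=7 j=2: A[i]=27<=B[j]=33 take 27, i++
i=8 j=2: A[i]=28<=B[j]=33 take 28, i++
i=9 j=2: A[i]=31<=B[j]=33 take 31, i++
i=10 j=2: A[i]=33<=B[j]=33 take 33, i++

i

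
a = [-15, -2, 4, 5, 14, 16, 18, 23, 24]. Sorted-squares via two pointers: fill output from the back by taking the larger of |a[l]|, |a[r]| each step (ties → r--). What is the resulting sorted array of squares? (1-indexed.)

[4, 16, 25, 196, 225, 256, 324, 529, 576]

l=1 r=9: |-15|<=|24| out[9]=576, r--
l=1 r=8: |-15|<=|23| out[8]=529, r--
l=1 r=7: |-15|<=|18| out[7]=324, r--
l=1 r=6: |-15|<=|16| out[6]=256, r--
l=1 r=5: |-15|>|14| out[5]=225, l++
l=2 r=5: |-2|<=|14| out[4]=196, r--
l=2 r=4: |-2|<=|5| out[3]=25, r--
l=2 r=3: |-2|<=|4| out[2]=16, r--
l=2 r=2: |-2|<=|-2| out[1]=4, r--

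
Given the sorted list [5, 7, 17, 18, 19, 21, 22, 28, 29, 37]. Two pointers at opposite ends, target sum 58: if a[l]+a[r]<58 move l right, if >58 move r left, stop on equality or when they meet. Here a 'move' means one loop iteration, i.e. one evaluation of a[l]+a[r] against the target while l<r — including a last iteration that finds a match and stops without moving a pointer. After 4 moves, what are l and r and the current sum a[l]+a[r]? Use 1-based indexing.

l=5, r=10, sum=56

l=1 r=10: 5+37=42 <58, l++
l=2 r=10: 7+37=44 <58, l++
l=3 r=10: 17+37=54 <58, l++
l=4 r=10: 18+37=55 <58, l++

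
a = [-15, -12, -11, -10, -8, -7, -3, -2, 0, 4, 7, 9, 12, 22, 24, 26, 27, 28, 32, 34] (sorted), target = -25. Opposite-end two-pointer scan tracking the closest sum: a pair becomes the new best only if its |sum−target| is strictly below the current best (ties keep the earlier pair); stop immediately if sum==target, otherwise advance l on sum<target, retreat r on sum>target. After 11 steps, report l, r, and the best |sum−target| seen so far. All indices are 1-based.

l=1 r=20: -15+34=19 d=44 *, r--
l=1 r=19: -15+32=17 d=42 *, r--
l=1 r=18: -15+28=13 d=38 *, r--
l=1 r=17: -15+27=12 d=37 *, r--
l=1 r=16: -15+26=11 d=36 *, r--
l=1 r=15: -15+24=9 d=34 *, r--
l=1 r=14: -15+22=7 d=32 *, r--
l=1 r=13: -15+12=-3 d=22 *, r--
l=1 r=12: -15+9=-6 d=19 *, r--
l=1 r=11: -15+7=-8 d=17 *, r--
l=1 r=10: -15+4=-11 d=14 *, r--

l=1, r=9, best |Δ|=14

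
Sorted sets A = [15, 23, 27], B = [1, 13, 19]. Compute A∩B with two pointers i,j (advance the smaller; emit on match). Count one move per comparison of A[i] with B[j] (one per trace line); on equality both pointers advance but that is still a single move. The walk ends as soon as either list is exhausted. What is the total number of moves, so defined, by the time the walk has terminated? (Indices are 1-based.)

4 moves

i=1 j=1: 15>1, j++
i=1 j=2: 15>13, j++
i=1 j=3: 15<19, i++
i=2 j=3: 23>19, j++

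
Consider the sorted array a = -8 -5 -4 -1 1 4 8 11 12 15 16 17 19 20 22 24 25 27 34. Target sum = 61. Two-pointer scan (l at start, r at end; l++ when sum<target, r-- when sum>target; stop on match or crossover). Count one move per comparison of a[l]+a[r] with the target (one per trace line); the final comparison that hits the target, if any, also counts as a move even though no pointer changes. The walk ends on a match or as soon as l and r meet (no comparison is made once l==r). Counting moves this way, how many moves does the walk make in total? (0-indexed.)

l=0 r=18: -8+34=26 <61, l++
l=1 r=18: -5+34=29 <61, l++
l=2 r=18: -4+34=30 <61, l++
l=3 r=18: -1+34=33 <61, l++
l=4 r=18: 1+34=35 <61, l++
l=5 r=18: 4+34=38 <61, l++
l=6 r=18: 8+34=42 <61, l++
l=7 r=18: 11+34=45 <61, l++
l=8 r=18: 12+34=46 <61, l++
l=9 r=18: 15+34=49 <61, l++
l=10 r=18: 16+34=50 <61, l++
l=11 r=18: 17+34=51 <61, l++
l=12 r=18: 19+34=53 <61, l++
l=13 r=18: 20+34=54 <61, l++
l=14 r=18: 22+34=56 <61, l++
l=15 r=18: 24+34=58 <61, l++
l=16 r=18: 25+34=59 <61, l++
l=17 r=18: 27+34=61, found

18 moves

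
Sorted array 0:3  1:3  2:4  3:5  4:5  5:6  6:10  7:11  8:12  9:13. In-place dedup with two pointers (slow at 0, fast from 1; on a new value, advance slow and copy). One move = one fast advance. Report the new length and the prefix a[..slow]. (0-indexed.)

length 8; prefix = [3, 4, 5, 6, 10, 11, 12, 13]

slow=0 fast=1: a[fast]=3=a[slow] dup, fast++
slow=0 fast=2: a[fast]=4≠a[slow]=3 write a[1]=4, slow++,fast++
slow=1 fast=3: a[fast]=5≠a[slow]=4 write a[2]=5, slow++,fast++
slow=2 fast=4: a[fast]=5=a[slow] dup, fast++
slow=2 fast=5: a[fast]=6≠a[slow]=5 write a[3]=6, slow++,fast++
slow=3 fast=6: a[fast]=10≠a[slow]=6 write a[4]=10, slow++,fast++
slow=4 fast=7: a[fast]=11≠a[slow]=10 write a[5]=11, slow++,fast++
slow=5 fast=8: a[fast]=12≠a[slow]=11 write a[6]=12, slow++,fast++
slow=6 fast=9: a[fast]=13≠a[slow]=12 write a[7]=13, slow++,fast++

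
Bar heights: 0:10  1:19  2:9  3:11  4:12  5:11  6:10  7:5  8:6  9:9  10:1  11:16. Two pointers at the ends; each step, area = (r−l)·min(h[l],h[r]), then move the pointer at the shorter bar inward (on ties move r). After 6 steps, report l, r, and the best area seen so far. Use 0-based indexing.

l=1, r=6, best area=160

[0,11] min(10,16)*11=110 best=110 * → l++
[1,11] min(19,16)*10=160 best=160 * → r--
[1,10] min(19,1)*9=9 best=160 → r--
[1,9] min(19,9)*8=72 best=160 → r--
[1,8] min(19,6)*7=42 best=160 → r--
[1,7] min(19,5)*6=30 best=160 → r--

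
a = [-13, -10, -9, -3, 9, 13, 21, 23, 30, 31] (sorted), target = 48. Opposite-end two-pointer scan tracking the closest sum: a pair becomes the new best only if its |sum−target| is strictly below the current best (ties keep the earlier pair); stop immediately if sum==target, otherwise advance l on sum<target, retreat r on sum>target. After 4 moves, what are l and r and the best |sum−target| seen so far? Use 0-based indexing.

l=0 r=9: -13+31=18 d=30 *, l++
l=1 r=9: -10+31=21 d=27 *, l++
l=2 r=9: -9+31=22 d=26 *, l++
l=3 r=9: -3+31=28 d=20 *, l++

l=4, r=9, best |Δ|=20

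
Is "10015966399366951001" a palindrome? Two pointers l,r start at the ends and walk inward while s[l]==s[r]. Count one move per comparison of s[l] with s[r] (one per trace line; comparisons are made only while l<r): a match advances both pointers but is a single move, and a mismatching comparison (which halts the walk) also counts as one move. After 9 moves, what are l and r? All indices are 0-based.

l=9, r=10

l=0 r=19: '1'=='1', l++,r--
l=1 r=18: '0'=='0', l++,r--
l=2 r=17: '0'=='0', l++,r--
l=3 r=16: '1'=='1', l++,r--
l=4 r=15: '5'=='5', l++,r--
l=5 r=14: '9'=='9', l++,r--
l=6 r=13: '6'=='6', l++,r--
l=7 r=12: '6'=='6', l++,r--
l=8 r=11: '3'=='3', l++,r--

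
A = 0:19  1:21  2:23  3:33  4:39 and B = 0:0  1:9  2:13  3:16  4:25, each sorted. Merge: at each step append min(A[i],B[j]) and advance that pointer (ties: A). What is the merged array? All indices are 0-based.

i=0 j=0: A[i]=19>B[j]=0 take 0, j++
i=0 j=1: A[i]=19>B[j]=9 take 9, j++
i=0 j=2: A[i]=19>B[j]=13 take 13, j++
i=0 j=3: A[i]=19>B[j]=16 take 16, j++
i=0 j=4: A[i]=19<=B[j]=25 take 19, i++
i=1 j=4: A[i]=21<=B[j]=25 take 21, i++
i=2 j=4: A[i]=23<=B[j]=25 take 23, i++
i=3 j=4: A[i]=33>B[j]=25 take 25, j++
i=3 j=5: B done, take A[i]=33, i++
i=4 j=5: B done, take A[i]=39, i++

[0, 9, 13, 16, 19, 21, 23, 25, 33, 39]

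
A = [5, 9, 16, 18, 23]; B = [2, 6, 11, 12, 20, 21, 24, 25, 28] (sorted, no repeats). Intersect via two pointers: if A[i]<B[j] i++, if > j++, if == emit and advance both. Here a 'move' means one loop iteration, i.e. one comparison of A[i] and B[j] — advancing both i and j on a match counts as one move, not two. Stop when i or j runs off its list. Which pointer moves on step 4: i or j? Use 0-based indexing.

i

[i=0,j=0] 5>2 → j++
[i=0,j=1] 5<6 → i++
[i=1,j=1] 9>6 → j++
[i=1,j=2] 9<11 → i++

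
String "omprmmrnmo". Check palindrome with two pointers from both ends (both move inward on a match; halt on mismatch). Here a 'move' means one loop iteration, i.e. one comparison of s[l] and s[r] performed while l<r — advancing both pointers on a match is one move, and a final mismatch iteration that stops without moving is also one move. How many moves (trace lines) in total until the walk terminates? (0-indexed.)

l=0 r=9: 'o'=='o', l++,r--
l=1 r=8: 'm'=='m', l++,r--
l=2 r=7: 'p'!='n', stop

3 moves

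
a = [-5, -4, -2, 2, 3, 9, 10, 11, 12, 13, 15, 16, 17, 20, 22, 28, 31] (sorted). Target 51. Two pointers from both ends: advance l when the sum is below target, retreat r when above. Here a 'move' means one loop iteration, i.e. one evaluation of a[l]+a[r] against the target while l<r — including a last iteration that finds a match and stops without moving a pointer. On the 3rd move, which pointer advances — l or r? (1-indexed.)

[1,17] -5+31=26 <51 → l++
[2,17] -4+31=27 <51 → l++
[3,17] -2+31=29 <51 → l++

l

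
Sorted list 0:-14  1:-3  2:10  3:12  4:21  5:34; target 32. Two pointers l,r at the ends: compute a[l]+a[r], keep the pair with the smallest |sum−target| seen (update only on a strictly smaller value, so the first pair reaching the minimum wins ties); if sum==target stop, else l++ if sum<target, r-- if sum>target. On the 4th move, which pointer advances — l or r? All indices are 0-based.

[0,5] -14+34=20 d=12 * → l++
[1,5] -3+34=31 d=1 * → l++
[2,5] 10+34=44 d=12 → r--
[2,4] 10+21=31 d=1 → l++

l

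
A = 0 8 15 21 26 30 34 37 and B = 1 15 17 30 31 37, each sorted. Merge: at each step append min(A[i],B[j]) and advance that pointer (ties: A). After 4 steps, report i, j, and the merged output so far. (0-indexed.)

[i=0,j=0] A[i]=0<=B[j]=1 take 0 → i++
[i=1,j=0] A[i]=8>B[j]=1 take 1 → j++
[i=1,j=1] A[i]=8<=B[j]=15 take 8 → i++
[i=2,j=1] A[i]=15<=B[j]=15 take 15 → i++

i=3, j=1, merged so far=[0, 1, 8, 15]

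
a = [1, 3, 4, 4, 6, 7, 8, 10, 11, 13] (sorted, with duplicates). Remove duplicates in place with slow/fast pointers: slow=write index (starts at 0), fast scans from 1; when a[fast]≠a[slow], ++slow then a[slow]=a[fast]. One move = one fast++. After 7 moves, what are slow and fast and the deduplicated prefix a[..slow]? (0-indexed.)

slow=6, fast=8, prefix=[1, 3, 4, 6, 7, 8, 10]

(s=0,f=1) a[fast]=3≠a[slow]=1 write a[1]=3 → slow++,fast++
(s=1,f=2) a[fast]=4≠a[slow]=3 write a[2]=4 → slow++,fast++
(s=2,f=3) a[fast]=4=a[slow] dup → fast++
(s=2,f=4) a[fast]=6≠a[slow]=4 write a[3]=6 → slow++,fast++
(s=3,f=5) a[fast]=7≠a[slow]=6 write a[4]=7 → slow++,fast++
(s=4,f=6) a[fast]=8≠a[slow]=7 write a[5]=8 → slow++,fast++
(s=5,f=7) a[fast]=10≠a[slow]=8 write a[6]=10 → slow++,fast++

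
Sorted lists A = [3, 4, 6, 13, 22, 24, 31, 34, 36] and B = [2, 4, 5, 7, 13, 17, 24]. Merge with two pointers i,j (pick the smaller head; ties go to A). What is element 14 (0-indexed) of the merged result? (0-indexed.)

merged[14] = 34

[i=0,j=0] A[i]=3>B[j]=2 take 2 → j++
[i=0,j=1] A[i]=3<=B[j]=4 take 3 → i++
[i=1,j=1] A[i]=4<=B[j]=4 take 4 → i++
[i=2,j=1] A[i]=6>B[j]=4 take 4 → j++
[i=2,j=2] A[i]=6>B[j]=5 take 5 → j++
[i=2,j=3] A[i]=6<=B[j]=7 take 6 → i++
[i=3,j=3] A[i]=13>B[j]=7 take 7 → j++
[i=3,j=4] A[i]=13<=B[j]=13 take 13 → i++
[i=4,j=4] A[i]=22>B[j]=13 take 13 → j++
[i=4,j=5] A[i]=22>B[j]=17 take 17 → j++
[i=4,j=6] A[i]=22<=B[j]=24 take 22 → i++
[i=5,j=6] A[i]=24<=B[j]=24 take 24 → i++
[i=6,j=6] A[i]=31>B[j]=24 take 24 → j++
[i=6,j=7] B done, take A[i]=31 → i++
[i=7,j=7] B done, take A[i]=34 → i++
[i=8,j=7] B done, take A[i]=36 → i++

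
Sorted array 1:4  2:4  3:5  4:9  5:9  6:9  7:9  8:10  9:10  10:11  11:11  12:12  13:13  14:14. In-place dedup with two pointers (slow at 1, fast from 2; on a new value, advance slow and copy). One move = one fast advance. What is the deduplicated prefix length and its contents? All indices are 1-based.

length 8; prefix = [4, 5, 9, 10, 11, 12, 13, 14]

slow=1 fast=2: a[fast]=4=a[slow] dup, fast++
slow=1 fast=3: a[fast]=5≠a[slow]=4 write a[2]=5, slow++,fast++
slow=2 fast=4: a[fast]=9≠a[slow]=5 write a[3]=9, slow++,fast++
slow=3 fast=5: a[fast]=9=a[slow] dup, fast++
slow=3 fast=6: a[fast]=9=a[slow] dup, fast++
slow=3 fast=7: a[fast]=9=a[slow] dup, fast++
slow=3 fast=8: a[fast]=10≠a[slow]=9 write a[4]=10, slow++,fast++
slow=4 fast=9: a[fast]=10=a[slow] dup, fast++
slow=4 fast=10: a[fast]=11≠a[slow]=10 write a[5]=11, slow++,fast++
slow=5 fast=11: a[fast]=11=a[slow] dup, fast++
slow=5 fast=12: a[fast]=12≠a[slow]=11 write a[6]=12, slow++,fast++
slow=6 fast=13: a[fast]=13≠a[slow]=12 write a[7]=13, slow++,fast++
slow=7 fast=14: a[fast]=14≠a[slow]=13 write a[8]=14, slow++,fast++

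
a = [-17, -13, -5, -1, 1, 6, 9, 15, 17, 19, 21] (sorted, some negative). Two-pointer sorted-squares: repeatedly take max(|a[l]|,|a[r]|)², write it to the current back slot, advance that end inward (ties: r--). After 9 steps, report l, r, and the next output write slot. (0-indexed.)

l=3, r=4, next write slot=1

l=0 r=10: |-17|<=|21| out[10]=441, r--
l=0 r=9: |-17|<=|19| out[9]=361, r--
l=0 r=8: |-17|<=|17| out[8]=289, r--
l=0 r=7: |-17|>|15| out[7]=289, l++
l=1 r=7: |-13|<=|15| out[6]=225, r--
l=1 r=6: |-13|>|9| out[5]=169, l++
l=2 r=6: |-5|<=|9| out[4]=81, r--
l=2 r=5: |-5|<=|6| out[3]=36, r--
l=2 r=4: |-5|>|1| out[2]=25, l++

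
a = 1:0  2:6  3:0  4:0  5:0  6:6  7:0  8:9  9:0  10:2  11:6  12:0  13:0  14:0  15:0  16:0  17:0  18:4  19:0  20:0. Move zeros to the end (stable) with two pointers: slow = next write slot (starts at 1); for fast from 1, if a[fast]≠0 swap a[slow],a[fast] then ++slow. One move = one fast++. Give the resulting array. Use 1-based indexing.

[6, 6, 9, 2, 6, 4, 0, 0, 0, 0, 0, 0, 0, 0, 0, 0, 0, 0, 0, 0]

slow=1 fast=1: a[fast]=0, fast++
slow=1 fast=2: a[fast]=6≠0 swap→a[1]=6, slow++,fast++
slow=2 fast=3: a[fast]=0, fast++
slow=2 fast=4: a[fast]=0, fast++
slow=2 fast=5: a[fast]=0, fast++
slow=2 fast=6: a[fast]=6≠0 swap→a[2]=6, slow++,fast++
slow=3 fast=7: a[fast]=0, fast++
slow=3 fast=8: a[fast]=9≠0 swap→a[3]=9, slow++,fast++
slow=4 fast=9: a[fast]=0, fast++
slow=4 fast=10: a[fast]=2≠0 swap→a[4]=2, slow++,fast++
slow=5 fast=11: a[fast]=6≠0 swap→a[5]=6, slow++,fast++
slow=6 fast=12: a[fast]=0, fast++
slow=6 fast=13: a[fast]=0, fast++
slow=6 fast=14: a[fast]=0, fast++
slow=6 fast=15: a[fast]=0, fast++
slow=6 fast=16: a[fast]=0, fast++
slow=6 fast=17: a[fast]=0, fast++
slow=6 fast=18: a[fast]=4≠0 swap→a[6]=4, slow++,fast++
slow=7 fast=19: a[fast]=0, fast++
slow=7 fast=20: a[fast]=0, fast++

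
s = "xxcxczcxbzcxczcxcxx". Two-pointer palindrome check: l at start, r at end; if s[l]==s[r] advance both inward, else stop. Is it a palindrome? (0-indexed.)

[0,18] 'x'=='x' → l++,r--
[1,17] 'x'=='x' → l++,r--
[2,16] 'c'=='c' → l++,r--
[3,15] 'x'=='x' → l++,r--
[4,14] 'c'=='c' → l++,r--
[5,13] 'z'=='z' → l++,r--
[6,12] 'c'=='c' → l++,r--
[7,11] 'x'=='x' → l++,r--
[8,10] 'b'!='c' → stop

not a palindrome (mismatch at 8,10)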